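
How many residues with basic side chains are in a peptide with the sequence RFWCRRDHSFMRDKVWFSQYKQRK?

9

The basic amino acids are Lys (K), Arg (R), and His (H).
Matching residues: R1, R5, R6, H8, R12, K14, K21, R23, K24.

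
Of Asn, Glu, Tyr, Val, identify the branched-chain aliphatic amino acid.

Val

The BCAAs are Val, Leu, and Ile — aliphatic side chains with a branch point.
Of the listed options, only Val belongs to this group.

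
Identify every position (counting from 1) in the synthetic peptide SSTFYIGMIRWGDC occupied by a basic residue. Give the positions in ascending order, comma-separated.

K, R, and H are the three residues with basic side chains (ε-amine, guanidinium, and imidazole respectively).
Matching residues: R10.

10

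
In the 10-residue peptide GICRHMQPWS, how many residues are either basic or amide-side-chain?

Basic: H, K, R. Amide-side-chain: N, Q.
Basic residues here: R4, H5 (2).
Amide-side-chain residues here: Q7 (1).
The two groups share no amino acid, so total = 2 + 1 = 3.

3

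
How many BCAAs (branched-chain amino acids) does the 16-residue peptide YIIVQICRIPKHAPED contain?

Valine (V), leucine (L), and isoleucine (I) are the branched-chain amino acids.
Matching residues: I2, I3, V4, I6, I9.

5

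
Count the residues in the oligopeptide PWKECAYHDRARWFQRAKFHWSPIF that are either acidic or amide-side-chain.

Acidic: D, E. Amide-side-chain: N, Q.
Acidic residues here: E4, D9 (2).
Amide-side-chain residues here: Q15 (1).
The two groups share no amino acid, so total = 2 + 1 = 3.

3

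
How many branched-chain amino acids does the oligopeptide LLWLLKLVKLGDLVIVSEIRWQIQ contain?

13

The BCAAs are Val, Leu, and Ile — aliphatic side chains with a branch point.
Matching residues: L1, L2, L4, L5, L7, V8, L10, L13, V14, I15, V16, I19, I23.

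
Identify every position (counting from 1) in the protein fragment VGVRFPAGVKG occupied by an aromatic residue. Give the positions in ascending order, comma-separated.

5

The aromatic amino acids are Phe (F, benzyl), Trp (W, indole), and Tyr (Y, phenol).
Matching residues: F5.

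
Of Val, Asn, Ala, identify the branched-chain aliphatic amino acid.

Val

Valine (V), leucine (L), and isoleucine (I) are the branched-chain amino acids.
Of the listed options, only Val belongs to this group.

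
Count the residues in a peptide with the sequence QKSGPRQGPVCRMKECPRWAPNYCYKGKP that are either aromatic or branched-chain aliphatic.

4

Aromatic: F, W, Y. Branched-chain aliphatic: I, L, V.
Aromatic residues here: W19, Y23, Y25 (3).
Branched-chain aliphatic residues here: V10 (1).
The two groups share no amino acid, so total = 3 + 1 = 4.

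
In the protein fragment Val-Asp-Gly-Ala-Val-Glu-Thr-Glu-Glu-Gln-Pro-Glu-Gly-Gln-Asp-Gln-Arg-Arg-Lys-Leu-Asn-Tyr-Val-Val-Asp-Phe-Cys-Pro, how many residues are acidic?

7

The acidic residues are Asp (D) and Glu (E), whose side chains end in a carboxylate group.
Matching residues: Asp2, Glu6, Glu8, Glu9, Glu12, Asp15, Asp25.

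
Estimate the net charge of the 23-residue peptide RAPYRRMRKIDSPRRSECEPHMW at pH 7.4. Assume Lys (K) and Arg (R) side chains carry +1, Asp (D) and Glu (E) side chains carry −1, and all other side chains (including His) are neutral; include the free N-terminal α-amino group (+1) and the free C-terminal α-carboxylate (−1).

Positive (K, R): R1, R5, R6, R8, K9, R14, R15 → +7.
Negative (D, E): D11, E17, E19 → −3.
The N-terminus (+1) and C-terminus (−1) cancel.
Net charge = (+7) + (−3) = +4.

+4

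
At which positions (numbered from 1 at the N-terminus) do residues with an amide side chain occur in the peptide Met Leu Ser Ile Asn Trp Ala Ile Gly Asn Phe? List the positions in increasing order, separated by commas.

Only N (asparagine) and Q (glutamine) carry a side-chain carboxamide.
Matching residues: Asn5, Asn10.

5, 10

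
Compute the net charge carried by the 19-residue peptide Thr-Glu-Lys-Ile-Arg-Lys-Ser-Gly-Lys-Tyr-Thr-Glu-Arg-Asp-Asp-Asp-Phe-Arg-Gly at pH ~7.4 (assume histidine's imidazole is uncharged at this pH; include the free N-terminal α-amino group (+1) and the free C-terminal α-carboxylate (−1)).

At pH ~7.4 the Lys and Arg side chains are protonated (+1), the Asp and Glu side chains are deprotonated (−1), and with His taken as neutral all other side chains carry no charge.
Positive (K, R): Lys3, Arg5, Lys6, Lys9, Arg13, Arg18 → +6.
Negative (D, E): Glu2, Glu12, Asp14, Asp15, Asp16 → −5.
The N-terminus (+1) and C-terminus (−1) cancel.
Net charge = (+6) + (−5) = +1.

+1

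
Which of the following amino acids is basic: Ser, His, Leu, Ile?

The basic amino acids are Lys (K), Arg (R), and His (H).
Of the listed options, only His belongs to this group.

His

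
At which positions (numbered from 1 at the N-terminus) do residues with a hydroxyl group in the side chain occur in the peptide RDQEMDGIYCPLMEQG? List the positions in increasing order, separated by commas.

S, T, and Y are the three residues with a side-chain hydroxyl.
Matching residues: Y9.

9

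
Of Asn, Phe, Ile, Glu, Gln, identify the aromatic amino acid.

The aromatic amino acids are Phe (F, benzyl), Trp (W, indole), and Tyr (Y, phenol).
Of the listed options, only Phe belongs to this group.

Phe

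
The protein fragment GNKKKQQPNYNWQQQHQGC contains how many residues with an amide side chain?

9

Only N (asparagine) and Q (glutamine) carry a side-chain carboxamide.
Matching residues: N2, Q6, Q7, N9, N11, Q13, Q14, Q15, Q17.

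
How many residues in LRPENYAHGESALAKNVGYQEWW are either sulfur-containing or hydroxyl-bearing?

Sulfur-containing: C, M. Hydroxyl-bearing: S, T, Y.
Sulfur-containing residues here: none (0).
Hydroxyl-bearing residues here: Y6, S11, Y19 (3).
The two groups share no amino acid, so total = 0 + 3 = 3.

3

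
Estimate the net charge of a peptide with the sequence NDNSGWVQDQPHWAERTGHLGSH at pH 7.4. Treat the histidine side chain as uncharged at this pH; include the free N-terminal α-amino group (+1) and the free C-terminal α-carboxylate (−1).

Near pH 7.4, K and R contribute +1 each, D and E contribute −1 each, and every other side chain (His included, as stated) is uncharged.
Positive (K, R): R16 → +1.
Negative (D, E): D2, D9, E15 → −3.
The N-terminus (+1) and C-terminus (−1) cancel.
Net charge = (+1) + (−3) = −2.

-2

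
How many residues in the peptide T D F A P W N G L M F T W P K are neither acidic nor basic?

13

Acidic: D, E. Basic: K, R, H. All other residues are neither.
Matching residues: T1, F3, A4, P5, W6, N7, G8, L9, M10, F11, T12, W13, P14.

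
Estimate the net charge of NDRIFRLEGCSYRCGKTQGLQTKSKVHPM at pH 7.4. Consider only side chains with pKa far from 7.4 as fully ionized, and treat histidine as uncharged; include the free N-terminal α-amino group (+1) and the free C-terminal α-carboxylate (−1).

+4

The side chains ionized at physiological pH are Lys/Arg (+1) and Asp/Glu (−1); with His treated as neutral, nothing else contributes.
Positive (K, R): R3, R6, R13, K16, K23, K25 → +6.
Negative (D, E): D2, E8 → −2.
The N-terminus (+1) and C-terminus (−1) cancel.
Net charge = (+6) + (−2) = +4.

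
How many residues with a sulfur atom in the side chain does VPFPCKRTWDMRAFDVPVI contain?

The sulfur-bearing residues are cysteine (–SH) and methionine (–S–CH₃).
Matching residues: C5, M11.

2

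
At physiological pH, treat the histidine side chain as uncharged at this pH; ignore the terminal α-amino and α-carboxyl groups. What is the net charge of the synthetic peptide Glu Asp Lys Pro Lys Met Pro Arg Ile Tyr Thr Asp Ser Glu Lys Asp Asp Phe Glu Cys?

-3

Near pH 7.4, K and R contribute +1 each, D and E contribute −1 each, and every other side chain (His included, as stated) is uncharged.
Positive (K, R): Lys3, Lys5, Arg8, Lys15 → +4.
Negative (D, E): Glu1, Asp2, Asp12, Glu14, Asp16, Asp17, Glu19 → −7.
Net charge = (+4) + (−7) = −3.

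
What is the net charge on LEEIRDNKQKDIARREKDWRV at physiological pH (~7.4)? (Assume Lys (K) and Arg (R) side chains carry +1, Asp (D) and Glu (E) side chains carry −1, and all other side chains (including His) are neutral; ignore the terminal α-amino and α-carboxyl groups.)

Positive (K, R): R5, K8, K10, R14, R15, K17, R20 → +7.
Negative (D, E): E2, E3, D6, D11, E16, D18 → −6.
Net charge = (+7) + (−6) = +1.

+1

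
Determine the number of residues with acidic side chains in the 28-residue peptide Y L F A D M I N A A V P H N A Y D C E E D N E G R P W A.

6

Only D (aspartate) and E (glutamate) carry a side-chain carboxylic acid.
Matching residues: D5, D17, E19, E20, D21, E23.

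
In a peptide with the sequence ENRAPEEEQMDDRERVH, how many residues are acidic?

The acidic residues are Asp (D) and Glu (E), whose side chains end in a carboxylate group.
Matching residues: E1, E6, E7, E8, D11, D12, E14.

7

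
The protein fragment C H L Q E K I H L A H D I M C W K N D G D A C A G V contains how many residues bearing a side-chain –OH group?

S, T, and Y are the three residues with a side-chain hydroxyl.
None of the 26 residues belong to this group.

0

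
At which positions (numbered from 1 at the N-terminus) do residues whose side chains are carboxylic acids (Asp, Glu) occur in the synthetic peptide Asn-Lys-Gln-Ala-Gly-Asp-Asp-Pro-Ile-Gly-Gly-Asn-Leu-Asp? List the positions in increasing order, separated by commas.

6, 7, 14

Matching residues: Asp6, Asp7, Asp14.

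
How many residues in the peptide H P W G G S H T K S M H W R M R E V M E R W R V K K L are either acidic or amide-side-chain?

Acidic: D, E. Amide-side-chain: N, Q.
Acidic residues here: E17, E20 (2).
Amide-side-chain residues here: none (0).
The two groups share no amino acid, so total = 2 + 0 = 2.

2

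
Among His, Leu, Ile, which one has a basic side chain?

His

K, R, and H are the three residues with basic side chains (ε-amine, guanidinium, and imidazole respectively).
Of the listed options, only His belongs to this group.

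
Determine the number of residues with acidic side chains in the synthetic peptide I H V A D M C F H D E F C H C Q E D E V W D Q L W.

Aspartate (D) and glutamate (E) have carboxylic-acid side chains and are the acidic amino acids.
Matching residues: D5, D10, E11, E17, D18, E19, D22.

7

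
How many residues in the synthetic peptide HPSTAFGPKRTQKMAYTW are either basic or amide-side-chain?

Basic: H, K, R. Amide-side-chain: N, Q.
Basic residues here: H1, K9, R10, K13 (4).
Amide-side-chain residues here: Q12 (1).
The two groups share no amino acid, so total = 4 + 1 = 5.

5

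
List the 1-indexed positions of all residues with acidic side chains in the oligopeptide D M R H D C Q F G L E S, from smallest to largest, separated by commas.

Aspartate (D) and glutamate (E) have carboxylic-acid side chains and are the acidic amino acids.
Matching residues: D1, D5, E11.

1, 5, 11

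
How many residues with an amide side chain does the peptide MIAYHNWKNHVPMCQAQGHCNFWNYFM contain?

6

The amide-side-chain residues are Asn (N) and Gln (Q).
Matching residues: N6, N9, Q15, Q17, N21, N24.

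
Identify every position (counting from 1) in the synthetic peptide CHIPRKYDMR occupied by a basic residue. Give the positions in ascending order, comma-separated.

The basic amino acids are Lys (K), Arg (R), and His (H).
Matching residues: H2, R5, K6, R10.

2, 5, 6, 10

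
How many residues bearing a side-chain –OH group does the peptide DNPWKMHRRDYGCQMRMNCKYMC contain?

The –OH-bearing residues are Ser, Thr (aliphatic alcohols), and Tyr (phenol).
Matching residues: Y11, Y21.

2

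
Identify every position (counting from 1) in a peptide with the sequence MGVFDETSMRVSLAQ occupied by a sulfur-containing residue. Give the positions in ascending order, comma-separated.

1, 9

The sulfur-bearing residues are cysteine (–SH) and methionine (–S–CH₃).
Matching residues: M1, M9.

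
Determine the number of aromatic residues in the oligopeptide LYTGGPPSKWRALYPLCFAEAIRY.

5

F, W, and Y each carry an aromatic ring on the side chain.
Matching residues: Y2, W10, Y14, F18, Y24.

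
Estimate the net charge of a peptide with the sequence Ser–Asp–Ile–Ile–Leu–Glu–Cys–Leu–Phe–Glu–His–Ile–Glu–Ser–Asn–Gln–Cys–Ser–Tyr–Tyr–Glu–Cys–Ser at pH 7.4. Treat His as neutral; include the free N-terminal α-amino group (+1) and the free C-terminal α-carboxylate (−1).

The side chains ionized at physiological pH are Lys/Arg (+1) and Asp/Glu (−1); with His treated as neutral, nothing else contributes.
Positive (K, R): none → +0.
Negative (D, E): Asp2, Glu6, Glu10, Glu13, Glu21 → −5.
The N-terminus (+1) and C-terminus (−1) cancel.
Net charge = (+0) + (−5) = −5.

-5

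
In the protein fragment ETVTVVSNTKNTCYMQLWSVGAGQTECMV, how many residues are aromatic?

2

The aromatic amino acids are Phe (F, benzyl), Trp (W, indole), and Tyr (Y, phenol).
Matching residues: Y14, W18.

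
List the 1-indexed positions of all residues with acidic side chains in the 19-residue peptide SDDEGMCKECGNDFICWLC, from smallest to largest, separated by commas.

2, 3, 4, 9, 13

The acidic residues are Asp (D) and Glu (E), whose side chains end in a carboxylate group.
Matching residues: D2, D3, E4, E9, D13.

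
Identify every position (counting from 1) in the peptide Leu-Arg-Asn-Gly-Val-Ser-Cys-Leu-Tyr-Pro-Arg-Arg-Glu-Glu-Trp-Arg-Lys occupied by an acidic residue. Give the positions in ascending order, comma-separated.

Only D (aspartate) and E (glutamate) carry a side-chain carboxylic acid.
Matching residues: Glu13, Glu14.

13, 14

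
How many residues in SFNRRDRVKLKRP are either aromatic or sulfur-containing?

Aromatic: F, W, Y. Sulfur-containing: C, M.
Aromatic residues here: F2 (1).
Sulfur-containing residues here: none (0).
The two groups share no amino acid, so total = 1 + 0 = 1.

1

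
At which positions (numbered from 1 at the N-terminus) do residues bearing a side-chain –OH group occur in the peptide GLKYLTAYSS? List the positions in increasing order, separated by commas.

Serine (S), threonine (T), and tyrosine (Y) each carry a hydroxyl group on the side chain.
Matching residues: Y4, T6, Y8, S9, S10.

4, 6, 8, 9, 10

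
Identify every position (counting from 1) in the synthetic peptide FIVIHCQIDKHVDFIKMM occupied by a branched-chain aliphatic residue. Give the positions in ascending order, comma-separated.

V, L, and I make up the branched-chain aliphatic group.
Matching residues: I2, V3, I4, I8, V12, I15.

2, 3, 4, 8, 12, 15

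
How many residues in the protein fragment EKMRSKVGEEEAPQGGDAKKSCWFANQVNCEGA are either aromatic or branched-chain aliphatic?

4

Aromatic: F, W, Y. Branched-chain aliphatic: I, L, V.
Aromatic residues here: W23, F24 (2).
Branched-chain aliphatic residues here: V7, V28 (2).
The two groups share no amino acid, so total = 2 + 2 = 4.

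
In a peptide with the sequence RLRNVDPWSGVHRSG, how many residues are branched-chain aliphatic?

3

The BCAAs are Val, Leu, and Ile — aliphatic side chains with a branch point.
Matching residues: L2, V5, V11.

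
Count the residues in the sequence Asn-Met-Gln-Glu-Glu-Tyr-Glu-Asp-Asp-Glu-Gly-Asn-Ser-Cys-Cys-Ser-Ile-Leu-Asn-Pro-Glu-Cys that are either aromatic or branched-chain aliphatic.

3

Aromatic: F, W, Y. Branched-chain aliphatic: I, L, V.
Aromatic residues here: Tyr6 (1).
Branched-chain aliphatic residues here: Ile17, Leu18 (2).
The two groups share no amino acid, so total = 1 + 2 = 3.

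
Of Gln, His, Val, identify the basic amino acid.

His

The basic amino acids are Lys (K), Arg (R), and His (H).
Of the listed options, only His belongs to this group.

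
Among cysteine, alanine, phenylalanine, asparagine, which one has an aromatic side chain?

phenylalanine

Phenylalanine (F), tryptophan (W), and tyrosine (Y) have aromatic ring side chains.
Of the listed options, only phenylalanine belongs to this group.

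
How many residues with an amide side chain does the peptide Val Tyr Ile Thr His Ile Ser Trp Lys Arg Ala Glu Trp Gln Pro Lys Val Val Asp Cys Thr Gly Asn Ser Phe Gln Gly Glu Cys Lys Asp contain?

3

Asparagine (N) and glutamine (Q) have uncharged amide side chains.
Matching residues: Gln14, Asn23, Gln26.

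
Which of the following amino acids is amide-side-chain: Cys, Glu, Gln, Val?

The amide-side-chain residues are Asn (N) and Gln (Q).
Of the listed options, only Gln belongs to this group.

Gln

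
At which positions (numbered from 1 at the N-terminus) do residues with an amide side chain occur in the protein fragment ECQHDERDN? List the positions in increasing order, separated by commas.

Only N (asparagine) and Q (glutamine) carry a side-chain carboxamide.
Matching residues: Q3, N9.

3, 9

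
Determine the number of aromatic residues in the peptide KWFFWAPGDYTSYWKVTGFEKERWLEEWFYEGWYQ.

14

F, W, and Y each carry an aromatic ring on the side chain.
Matching residues: W2, F3, F4, W5, Y10, Y13, W14, F19, W24, W28, F29, Y30, W33, Y34.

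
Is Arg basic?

The basic amino acids are Lys (K), Arg (R), and His (H).
Arginine is in this group.

Yes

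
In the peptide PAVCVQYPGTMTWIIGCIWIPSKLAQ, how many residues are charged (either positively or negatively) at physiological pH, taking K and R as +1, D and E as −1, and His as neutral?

Charged side chains at pH ~7.4: K, R (positive); D, E (negative).
Matching residues: K23.

1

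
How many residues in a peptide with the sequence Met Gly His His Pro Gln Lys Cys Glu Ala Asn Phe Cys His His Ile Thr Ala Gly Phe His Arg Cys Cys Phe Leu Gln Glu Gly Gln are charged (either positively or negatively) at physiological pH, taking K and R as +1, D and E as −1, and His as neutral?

4

Charged side chains at pH ~7.4: K, R (positive); D, E (negative).
Matching residues: Lys7, Glu9, Arg22, Glu28.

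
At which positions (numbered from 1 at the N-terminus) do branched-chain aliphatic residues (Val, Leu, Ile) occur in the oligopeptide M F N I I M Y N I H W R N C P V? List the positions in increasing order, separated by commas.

Matching residues: I4, I5, I9, V16.

4, 5, 9, 16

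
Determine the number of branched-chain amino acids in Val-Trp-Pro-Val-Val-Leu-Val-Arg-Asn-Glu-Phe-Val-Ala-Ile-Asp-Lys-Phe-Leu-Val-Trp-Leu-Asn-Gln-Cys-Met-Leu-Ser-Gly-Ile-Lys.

The BCAAs are Val, Leu, and Ile — aliphatic side chains with a branch point.
Matching residues: Val1, Val4, Val5, Leu6, Val7, Val12, Ile14, Leu18, Val19, Leu21, Leu26, Ile29.

12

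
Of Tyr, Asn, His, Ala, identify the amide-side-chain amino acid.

Asn

The amide-side-chain residues are Asn (N) and Gln (Q).
Of the listed options, only Asn belongs to this group.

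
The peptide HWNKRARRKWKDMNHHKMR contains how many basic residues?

Lysine (K), arginine (R), and histidine (H) have basic, nitrogen-containing side chains.
Matching residues: H1, K4, R5, R7, R8, K9, K11, H15, H16, K17, R19.

11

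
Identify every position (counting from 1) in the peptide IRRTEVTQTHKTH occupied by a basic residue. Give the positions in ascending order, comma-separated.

2, 3, 10, 11, 13

The basic amino acids are Lys (K), Arg (R), and His (H).
Matching residues: R2, R3, H10, K11, H13.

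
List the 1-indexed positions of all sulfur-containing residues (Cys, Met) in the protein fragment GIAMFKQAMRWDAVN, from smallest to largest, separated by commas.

4, 9

Matching residues: M4, M9.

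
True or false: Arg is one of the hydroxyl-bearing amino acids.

False

S, T, and Y are the three residues with a side-chain hydroxyl.
Arginine is not in this group.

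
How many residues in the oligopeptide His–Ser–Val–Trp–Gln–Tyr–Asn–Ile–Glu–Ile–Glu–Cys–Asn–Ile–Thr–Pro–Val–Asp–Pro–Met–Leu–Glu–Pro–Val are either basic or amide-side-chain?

4

Basic: H, K, R. Amide-side-chain: N, Q.
Basic residues here: His1 (1).
Amide-side-chain residues here: Gln5, Asn7, Asn13 (3).
The two groups share no amino acid, so total = 1 + 3 = 4.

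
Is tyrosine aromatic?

Yes

F, W, and Y each carry an aromatic ring on the side chain.
Tyrosine is in this group.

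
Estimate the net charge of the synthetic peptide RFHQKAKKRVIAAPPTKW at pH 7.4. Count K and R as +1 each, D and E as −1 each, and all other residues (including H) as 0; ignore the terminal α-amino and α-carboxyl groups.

+6

Positive (K, R): R1, K5, K7, K8, R9, K17 → +6.
Negative (D, E): none → −0.
Net charge = (+6) + (−0) = +6.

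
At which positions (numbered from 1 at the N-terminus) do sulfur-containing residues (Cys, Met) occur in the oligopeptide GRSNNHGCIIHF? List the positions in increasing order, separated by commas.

Matching residues: C8.

8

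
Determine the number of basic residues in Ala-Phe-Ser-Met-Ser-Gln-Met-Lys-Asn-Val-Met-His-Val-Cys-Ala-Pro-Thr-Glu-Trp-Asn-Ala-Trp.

2

Lysine (K), arginine (R), and histidine (H) have basic, nitrogen-containing side chains.
Matching residues: Lys8, His12.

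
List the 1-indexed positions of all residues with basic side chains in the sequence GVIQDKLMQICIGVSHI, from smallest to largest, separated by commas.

6, 16

Lysine (K), arginine (R), and histidine (H) have basic, nitrogen-containing side chains.
Matching residues: K6, H16.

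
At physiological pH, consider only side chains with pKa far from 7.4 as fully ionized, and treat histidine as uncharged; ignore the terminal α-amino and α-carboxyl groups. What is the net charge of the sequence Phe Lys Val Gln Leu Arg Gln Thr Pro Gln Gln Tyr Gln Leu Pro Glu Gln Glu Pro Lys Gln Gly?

+1

At pH ~7.4 the Lys and Arg side chains are protonated (+1), the Asp and Glu side chains are deprotonated (−1), and with His taken as neutral all other side chains carry no charge.
Positive (K, R): Lys2, Arg6, Lys20 → +3.
Negative (D, E): Glu16, Glu18 → −2.
Net charge = (+3) + (−2) = +1.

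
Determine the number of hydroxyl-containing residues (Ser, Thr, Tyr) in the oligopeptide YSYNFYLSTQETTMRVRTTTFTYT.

Matching residues: Y1, S2, Y3, Y6, S8, T9, T12, T13, T18, T19, T20, T22, Y23, T24.

14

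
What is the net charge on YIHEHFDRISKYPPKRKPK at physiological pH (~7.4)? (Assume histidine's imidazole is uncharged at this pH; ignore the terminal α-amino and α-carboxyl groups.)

The side chains ionized at physiological pH are Lys/Arg (+1) and Asp/Glu (−1); with His treated as neutral, nothing else contributes.
Positive (K, R): R8, K11, K15, R16, K17, K19 → +6.
Negative (D, E): E4, D7 → −2.
Net charge = (+6) + (−2) = +4.

+4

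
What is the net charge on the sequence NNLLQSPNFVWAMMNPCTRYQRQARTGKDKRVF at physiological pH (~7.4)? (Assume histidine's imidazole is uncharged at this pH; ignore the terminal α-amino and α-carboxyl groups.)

+5

At pH ~7.4 the Lys and Arg side chains are protonated (+1), the Asp and Glu side chains are deprotonated (−1), and with His taken as neutral all other side chains carry no charge.
Positive (K, R): R19, R22, R25, K28, K30, R31 → +6.
Negative (D, E): D29 → −1.
Net charge = (+6) + (−1) = +5.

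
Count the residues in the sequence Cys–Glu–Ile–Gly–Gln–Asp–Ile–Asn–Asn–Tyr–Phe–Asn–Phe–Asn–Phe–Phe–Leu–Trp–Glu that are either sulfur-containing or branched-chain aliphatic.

4

Sulfur-containing: C, M. Branched-chain aliphatic: I, L, V.
Sulfur-containing residues here: Cys1 (1).
Branched-chain aliphatic residues here: Ile3, Ile7, Leu17 (3).
The two groups share no amino acid, so total = 1 + 3 = 4.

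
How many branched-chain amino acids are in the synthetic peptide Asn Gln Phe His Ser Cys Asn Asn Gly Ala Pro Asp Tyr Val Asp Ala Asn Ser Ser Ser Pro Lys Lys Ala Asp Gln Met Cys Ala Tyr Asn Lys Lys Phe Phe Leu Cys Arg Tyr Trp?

2

The BCAAs are Val, Leu, and Ile — aliphatic side chains with a branch point.
Matching residues: Val14, Leu36.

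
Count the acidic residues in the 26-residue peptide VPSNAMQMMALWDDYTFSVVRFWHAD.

Only D (aspartate) and E (glutamate) carry a side-chain carboxylic acid.
Matching residues: D13, D14, D26.

3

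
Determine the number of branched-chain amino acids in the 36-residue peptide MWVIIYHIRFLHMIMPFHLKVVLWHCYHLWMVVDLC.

The BCAAs are Val, Leu, and Ile — aliphatic side chains with a branch point.
Matching residues: V3, I4, I5, I8, L11, I14, L19, V21, V22, L23, L29, V32, V33, L35.

14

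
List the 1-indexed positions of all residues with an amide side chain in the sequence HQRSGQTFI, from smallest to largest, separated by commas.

2, 6

Only N (asparagine) and Q (glutamine) carry a side-chain carboxamide.
Matching residues: Q2, Q6.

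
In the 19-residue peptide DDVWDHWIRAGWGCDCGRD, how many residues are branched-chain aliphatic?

The BCAAs are Val, Leu, and Ile — aliphatic side chains with a branch point.
Matching residues: V3, I8.

2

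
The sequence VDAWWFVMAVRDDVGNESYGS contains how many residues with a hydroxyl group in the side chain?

S, T, and Y are the three residues with a side-chain hydroxyl.
Matching residues: S18, Y19, S21.

3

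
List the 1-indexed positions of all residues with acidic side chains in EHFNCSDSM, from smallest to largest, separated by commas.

1, 7

Aspartate (D) and glutamate (E) have carboxylic-acid side chains and are the acidic amino acids.
Matching residues: E1, D7.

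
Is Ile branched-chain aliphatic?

Valine (V), leucine (L), and isoleucine (I) are the branched-chain amino acids.
Isoleucine is in this group.

Yes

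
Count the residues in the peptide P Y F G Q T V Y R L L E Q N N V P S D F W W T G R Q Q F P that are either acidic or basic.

Acidic: D, E. Basic: H, K, R.
Acidic residues here: E12, D19 (2).
Basic residues here: R9, R25 (2).
The two groups share no amino acid, so total = 2 + 2 = 4.

4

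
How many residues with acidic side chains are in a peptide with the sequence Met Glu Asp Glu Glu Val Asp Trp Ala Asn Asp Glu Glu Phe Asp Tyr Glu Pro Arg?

Aspartate (D) and glutamate (E) have carboxylic-acid side chains and are the acidic amino acids.
Matching residues: Glu2, Asp3, Glu4, Glu5, Asp7, Asp11, Glu12, Glu13, Asp15, Glu17.

10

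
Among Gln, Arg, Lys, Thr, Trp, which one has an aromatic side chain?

Trp

F, W, and Y each carry an aromatic ring on the side chain.
Of the listed options, only Trp belongs to this group.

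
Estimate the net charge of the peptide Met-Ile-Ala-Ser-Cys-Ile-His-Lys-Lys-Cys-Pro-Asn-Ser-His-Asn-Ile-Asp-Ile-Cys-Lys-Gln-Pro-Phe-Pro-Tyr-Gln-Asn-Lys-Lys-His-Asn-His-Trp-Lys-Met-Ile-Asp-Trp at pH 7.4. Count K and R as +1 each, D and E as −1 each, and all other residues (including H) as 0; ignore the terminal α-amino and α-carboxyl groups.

+4

Positive (K, R): Lys8, Lys9, Lys20, Lys28, Lys29, Lys34 → +6.
Negative (D, E): Asp17, Asp37 → −2.
Net charge = (+6) + (−2) = +4.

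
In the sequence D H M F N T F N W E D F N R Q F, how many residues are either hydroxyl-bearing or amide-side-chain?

Hydroxyl-bearing: S, T, Y. Amide-side-chain: N, Q.
Hydroxyl-bearing residues here: T6 (1).
Amide-side-chain residues here: N5, N8, N13, Q15 (4).
The two groups share no amino acid, so total = 1 + 4 = 5.

5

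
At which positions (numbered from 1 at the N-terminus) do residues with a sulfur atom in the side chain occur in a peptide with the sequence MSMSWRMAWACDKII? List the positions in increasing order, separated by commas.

1, 3, 7, 11

Cysteine (C, thiol) and methionine (M, thioether) are the two sulfur-containing amino acids.
Matching residues: M1, M3, M7, C11.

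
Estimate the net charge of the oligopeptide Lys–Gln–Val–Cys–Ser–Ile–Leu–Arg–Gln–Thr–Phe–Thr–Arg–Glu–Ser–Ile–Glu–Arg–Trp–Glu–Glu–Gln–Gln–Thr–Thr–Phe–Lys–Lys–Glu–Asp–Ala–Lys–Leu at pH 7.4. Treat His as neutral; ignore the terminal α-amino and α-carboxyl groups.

+1

Near pH 7.4, K and R contribute +1 each, D and E contribute −1 each, and every other side chain (His included, as stated) is uncharged.
Positive (K, R): Lys1, Arg8, Arg13, Arg18, Lys27, Lys28, Lys32 → +7.
Negative (D, E): Glu14, Glu17, Glu20, Glu21, Glu29, Asp30 → −6.
Net charge = (+7) + (−6) = +1.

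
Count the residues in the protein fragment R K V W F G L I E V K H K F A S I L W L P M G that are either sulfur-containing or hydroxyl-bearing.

2

Sulfur-containing: C, M. Hydroxyl-bearing: S, T, Y.
Sulfur-containing residues here: M22 (1).
Hydroxyl-bearing residues here: S16 (1).
The two groups share no amino acid, so total = 1 + 1 = 2.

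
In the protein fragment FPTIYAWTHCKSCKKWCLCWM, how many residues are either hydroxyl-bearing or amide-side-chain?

4

Hydroxyl-bearing: S, T, Y. Amide-side-chain: N, Q.
Hydroxyl-bearing residues here: T3, Y5, T8, S12 (4).
Amide-side-chain residues here: none (0).
The two groups share no amino acid, so total = 4 + 0 = 4.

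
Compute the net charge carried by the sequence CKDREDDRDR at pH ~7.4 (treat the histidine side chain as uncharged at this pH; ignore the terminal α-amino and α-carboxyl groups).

Near pH 7.4, K and R contribute +1 each, D and E contribute −1 each, and every other side chain (His included, as stated) is uncharged.
Positive (K, R): K2, R4, R8, R10 → +4.
Negative (D, E): D3, E5, D6, D7, D9 → −5.
Net charge = (+4) + (−5) = −1.

-1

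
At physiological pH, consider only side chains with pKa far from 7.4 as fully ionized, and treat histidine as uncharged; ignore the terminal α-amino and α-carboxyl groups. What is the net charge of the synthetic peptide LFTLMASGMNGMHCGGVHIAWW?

The side chains ionized at physiological pH are Lys/Arg (+1) and Asp/Glu (−1); with His treated as neutral, nothing else contributes.
Positive (K, R): none → +0.
Negative (D, E): none → −0.
Net charge = (+0) + (−0) = 0.

0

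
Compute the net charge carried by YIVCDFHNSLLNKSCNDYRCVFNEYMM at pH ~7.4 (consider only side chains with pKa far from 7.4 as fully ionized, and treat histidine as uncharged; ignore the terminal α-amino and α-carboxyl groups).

-1

At pH ~7.4 the Lys and Arg side chains are protonated (+1), the Asp and Glu side chains are deprotonated (−1), and with His taken as neutral all other side chains carry no charge.
Positive (K, R): K13, R19 → +2.
Negative (D, E): D5, D17, E24 → −3.
Net charge = (+2) + (−3) = −1.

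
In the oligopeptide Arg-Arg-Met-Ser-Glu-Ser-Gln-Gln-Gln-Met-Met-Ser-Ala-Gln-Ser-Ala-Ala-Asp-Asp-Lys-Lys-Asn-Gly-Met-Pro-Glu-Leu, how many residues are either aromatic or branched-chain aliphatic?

Aromatic: F, W, Y. Branched-chain aliphatic: I, L, V.
Aromatic residues here: none (0).
Branched-chain aliphatic residues here: Leu27 (1).
The two groups share no amino acid, so total = 0 + 1 = 1.

1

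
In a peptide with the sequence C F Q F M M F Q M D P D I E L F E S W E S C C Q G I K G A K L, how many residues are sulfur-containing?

6

Only Cys (C) and Met (M) have a sulfur atom in the side chain.
Matching residues: C1, M5, M6, M9, C22, C23.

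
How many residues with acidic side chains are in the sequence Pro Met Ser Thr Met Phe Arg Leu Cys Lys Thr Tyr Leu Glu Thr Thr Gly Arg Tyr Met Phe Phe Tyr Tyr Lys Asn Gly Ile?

The acidic residues are Asp (D) and Glu (E), whose side chains end in a carboxylate group.
Matching residues: Glu14.

1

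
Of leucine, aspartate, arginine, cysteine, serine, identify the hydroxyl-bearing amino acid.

serine

Serine (S), threonine (T), and tyrosine (Y) each carry a hydroxyl group on the side chain.
Of the listed options, only serine belongs to this group.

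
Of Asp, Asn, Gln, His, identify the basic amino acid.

His

Lysine (K), arginine (R), and histidine (H) have basic, nitrogen-containing side chains.
Of the listed options, only His belongs to this group.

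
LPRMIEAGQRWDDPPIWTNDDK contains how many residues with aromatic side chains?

2

The aromatic amino acids are Phe (F, benzyl), Trp (W, indole), and Tyr (Y, phenol).
Matching residues: W11, W17.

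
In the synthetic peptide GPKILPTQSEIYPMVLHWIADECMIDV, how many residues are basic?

2

Lysine (K), arginine (R), and histidine (H) have basic, nitrogen-containing side chains.
Matching residues: K3, H17.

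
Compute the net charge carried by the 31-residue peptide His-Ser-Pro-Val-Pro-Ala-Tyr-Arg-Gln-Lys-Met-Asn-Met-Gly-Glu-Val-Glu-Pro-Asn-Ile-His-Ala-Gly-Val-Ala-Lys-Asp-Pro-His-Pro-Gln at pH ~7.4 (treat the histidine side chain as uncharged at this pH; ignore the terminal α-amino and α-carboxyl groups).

The side chains ionized at physiological pH are Lys/Arg (+1) and Asp/Glu (−1); with His treated as neutral, nothing else contributes.
Positive (K, R): Arg8, Lys10, Lys26 → +3.
Negative (D, E): Glu15, Glu17, Asp27 → −3.
Net charge = (+3) + (−3) = 0.

0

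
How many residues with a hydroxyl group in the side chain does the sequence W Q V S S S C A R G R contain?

3

Serine (S), threonine (T), and tyrosine (Y) each carry a hydroxyl group on the side chain.
Matching residues: S4, S5, S6.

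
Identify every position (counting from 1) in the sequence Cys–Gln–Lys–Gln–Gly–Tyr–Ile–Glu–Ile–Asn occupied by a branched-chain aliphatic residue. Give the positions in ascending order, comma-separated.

Matching residues: Ile7, Ile9.

7, 9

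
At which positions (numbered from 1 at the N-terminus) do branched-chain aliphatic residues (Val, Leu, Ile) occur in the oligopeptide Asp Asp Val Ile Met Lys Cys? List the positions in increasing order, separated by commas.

3, 4

Matching residues: Val3, Ile4.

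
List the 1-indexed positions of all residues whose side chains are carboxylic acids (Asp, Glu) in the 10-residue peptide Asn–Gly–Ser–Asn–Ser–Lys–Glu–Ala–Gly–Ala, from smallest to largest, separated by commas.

7

Matching residues: Glu7.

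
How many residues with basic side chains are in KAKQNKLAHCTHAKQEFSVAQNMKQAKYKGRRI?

11

Lysine (K), arginine (R), and histidine (H) have basic, nitrogen-containing side chains.
Matching residues: K1, K3, K6, H9, H12, K14, K24, K27, K29, R31, R32.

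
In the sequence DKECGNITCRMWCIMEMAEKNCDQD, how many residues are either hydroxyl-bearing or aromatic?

Hydroxyl-bearing: S, T, Y. Aromatic: F, W, Y.
Hydroxyl-bearing residues here: T8 (1).
Aromatic residues here: W12 (1).
(Y belongs to both groups, but none appear in this sequence.) Total = 1 + 1 = 2.

2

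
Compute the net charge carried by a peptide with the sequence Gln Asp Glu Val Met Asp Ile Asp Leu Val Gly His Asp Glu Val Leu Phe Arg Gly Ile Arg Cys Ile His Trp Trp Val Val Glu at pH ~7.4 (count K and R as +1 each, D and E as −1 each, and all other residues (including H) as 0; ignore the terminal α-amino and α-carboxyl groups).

-5

Positive (K, R): Arg18, Arg21 → +2.
Negative (D, E): Asp2, Glu3, Asp6, Asp8, Asp13, Glu14, Glu29 → −7.
Net charge = (+2) + (−7) = −5.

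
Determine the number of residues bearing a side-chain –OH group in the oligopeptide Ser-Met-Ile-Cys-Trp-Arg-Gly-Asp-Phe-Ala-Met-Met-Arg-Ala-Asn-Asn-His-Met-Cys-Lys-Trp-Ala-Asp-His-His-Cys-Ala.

The –OH-bearing residues are Ser, Thr (aliphatic alcohols), and Tyr (phenol).
Matching residues: Ser1.

1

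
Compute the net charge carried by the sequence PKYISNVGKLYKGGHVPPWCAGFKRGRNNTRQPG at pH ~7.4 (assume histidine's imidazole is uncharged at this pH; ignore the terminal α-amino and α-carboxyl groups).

+7

At pH ~7.4 the Lys and Arg side chains are protonated (+1), the Asp and Glu side chains are deprotonated (−1), and with His taken as neutral all other side chains carry no charge.
Positive (K, R): K2, K9, K12, K24, R25, R27, R31 → +7.
Negative (D, E): none → −0.
Net charge = (+7) + (−0) = +7.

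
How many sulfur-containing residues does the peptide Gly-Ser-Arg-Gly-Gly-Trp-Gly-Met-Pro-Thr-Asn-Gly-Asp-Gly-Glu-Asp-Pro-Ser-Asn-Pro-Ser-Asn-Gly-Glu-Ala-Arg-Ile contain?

The sulfur-bearing residues are cysteine (–SH) and methionine (–S–CH₃).
Matching residues: Met8.

1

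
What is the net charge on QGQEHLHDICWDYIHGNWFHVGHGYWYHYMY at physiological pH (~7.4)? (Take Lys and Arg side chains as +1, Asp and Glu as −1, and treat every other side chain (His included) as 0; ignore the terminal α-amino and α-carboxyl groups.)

Positive (K, R): none → +0.
Negative (D, E): E4, D8, D12 → −3.
Net charge = (+0) + (−3) = −3.

-3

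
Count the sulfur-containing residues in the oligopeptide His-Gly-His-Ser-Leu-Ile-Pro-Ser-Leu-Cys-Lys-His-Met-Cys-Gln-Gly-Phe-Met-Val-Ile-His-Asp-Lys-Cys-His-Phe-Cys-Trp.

The sulfur-bearing residues are cysteine (–SH) and methionine (–S–CH₃).
Matching residues: Cys10, Met13, Cys14, Met18, Cys24, Cys27.

6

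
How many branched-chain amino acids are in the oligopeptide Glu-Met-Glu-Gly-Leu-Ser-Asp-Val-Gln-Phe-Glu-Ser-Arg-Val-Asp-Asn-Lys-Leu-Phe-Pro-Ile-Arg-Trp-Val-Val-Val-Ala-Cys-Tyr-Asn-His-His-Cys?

Valine (V), leucine (L), and isoleucine (I) are the branched-chain amino acids.
Matching residues: Leu5, Val8, Val14, Leu18, Ile21, Val24, Val25, Val26.

8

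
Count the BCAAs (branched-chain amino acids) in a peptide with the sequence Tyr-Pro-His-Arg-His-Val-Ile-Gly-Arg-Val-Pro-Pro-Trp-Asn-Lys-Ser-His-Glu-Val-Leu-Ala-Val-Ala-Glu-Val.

V, L, and I make up the branched-chain aliphatic group.
Matching residues: Val6, Ile7, Val10, Val19, Leu20, Val22, Val25.

7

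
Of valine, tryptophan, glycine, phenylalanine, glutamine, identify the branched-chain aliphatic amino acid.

The BCAAs are Val, Leu, and Ile — aliphatic side chains with a branch point.
Of the listed options, only valine belongs to this group.

valine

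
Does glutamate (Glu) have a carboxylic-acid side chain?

Yes

Aspartate (D) and glutamate (E) have carboxylic-acid side chains and are the acidic amino acids.
Glutamate is in this group.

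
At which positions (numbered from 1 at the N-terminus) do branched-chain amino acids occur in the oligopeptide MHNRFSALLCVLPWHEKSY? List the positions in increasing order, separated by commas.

The BCAAs are Val, Leu, and Ile — aliphatic side chains with a branch point.
Matching residues: L8, L9, V11, L12.

8, 9, 11, 12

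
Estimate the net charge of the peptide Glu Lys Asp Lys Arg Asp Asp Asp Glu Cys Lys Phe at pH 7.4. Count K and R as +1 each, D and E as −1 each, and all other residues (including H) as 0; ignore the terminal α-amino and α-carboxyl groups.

Positive (K, R): Lys2, Lys4, Arg5, Lys11 → +4.
Negative (D, E): Glu1, Asp3, Asp6, Asp7, Asp8, Glu9 → −6.
Net charge = (+4) + (−6) = −2.

-2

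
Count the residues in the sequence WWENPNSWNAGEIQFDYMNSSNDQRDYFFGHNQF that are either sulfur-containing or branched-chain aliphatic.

Sulfur-containing: C, M. Branched-chain aliphatic: I, L, V.
Sulfur-containing residues here: M18 (1).
Branched-chain aliphatic residues here: I13 (1).
The two groups share no amino acid, so total = 1 + 1 = 2.

2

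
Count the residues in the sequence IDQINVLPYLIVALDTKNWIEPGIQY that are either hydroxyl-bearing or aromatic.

Hydroxyl-bearing: S, T, Y. Aromatic: F, W, Y.
Hydroxyl-bearing residues here: Y9, T16, Y26 (3).
Aromatic residues here: Y9, W19, Y26 (3).
Y is in both groups, so the 2 Y residues must not be double-counted.
Total = 3 + 3 − 2 = 4.

4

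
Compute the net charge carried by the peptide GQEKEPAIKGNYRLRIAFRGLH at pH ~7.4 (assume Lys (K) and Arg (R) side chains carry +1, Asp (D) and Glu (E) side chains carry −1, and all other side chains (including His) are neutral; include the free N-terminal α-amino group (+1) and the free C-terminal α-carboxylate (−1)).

Positive (K, R): K4, K9, R13, R15, R19 → +5.
Negative (D, E): E3, E5 → −2.
The N-terminus (+1) and C-terminus (−1) cancel.
Net charge = (+5) + (−2) = +3.

+3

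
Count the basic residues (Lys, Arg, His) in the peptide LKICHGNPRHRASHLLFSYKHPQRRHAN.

11

Matching residues: K2, H5, R9, H10, R11, H14, K20, H21, R24, R25, H26.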